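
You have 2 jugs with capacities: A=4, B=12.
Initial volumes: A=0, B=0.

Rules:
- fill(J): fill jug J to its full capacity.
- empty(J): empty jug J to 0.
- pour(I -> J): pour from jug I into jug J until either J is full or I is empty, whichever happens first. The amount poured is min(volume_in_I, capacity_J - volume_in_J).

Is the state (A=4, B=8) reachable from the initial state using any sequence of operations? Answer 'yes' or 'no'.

BFS from (A=0, B=0):
  1. fill(B) -> (A=0 B=12)
  2. pour(B -> A) -> (A=4 B=8)
Target reached → yes.

Answer: yes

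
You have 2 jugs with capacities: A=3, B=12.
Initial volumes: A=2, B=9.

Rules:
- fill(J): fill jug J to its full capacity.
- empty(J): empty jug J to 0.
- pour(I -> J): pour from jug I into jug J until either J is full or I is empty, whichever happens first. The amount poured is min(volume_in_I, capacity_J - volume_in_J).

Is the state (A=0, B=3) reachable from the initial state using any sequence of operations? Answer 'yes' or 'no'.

BFS from (A=2, B=9):
  1. fill(A) -> (A=3 B=9)
  2. empty(B) -> (A=3 B=0)
  3. pour(A -> B) -> (A=0 B=3)
Target reached → yes.

Answer: yes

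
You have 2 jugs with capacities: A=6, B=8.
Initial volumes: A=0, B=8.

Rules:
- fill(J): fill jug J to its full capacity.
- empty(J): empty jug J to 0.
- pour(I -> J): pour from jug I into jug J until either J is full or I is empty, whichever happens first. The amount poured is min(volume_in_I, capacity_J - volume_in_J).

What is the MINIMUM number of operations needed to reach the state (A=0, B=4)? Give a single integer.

BFS from (A=0, B=8). One shortest path:
  1. pour(B -> A) -> (A=6 B=2)
  2. empty(A) -> (A=0 B=2)
  3. pour(B -> A) -> (A=2 B=0)
  4. fill(B) -> (A=2 B=8)
  5. pour(B -> A) -> (A=6 B=4)
  6. empty(A) -> (A=0 B=4)
Reached target in 6 moves.

Answer: 6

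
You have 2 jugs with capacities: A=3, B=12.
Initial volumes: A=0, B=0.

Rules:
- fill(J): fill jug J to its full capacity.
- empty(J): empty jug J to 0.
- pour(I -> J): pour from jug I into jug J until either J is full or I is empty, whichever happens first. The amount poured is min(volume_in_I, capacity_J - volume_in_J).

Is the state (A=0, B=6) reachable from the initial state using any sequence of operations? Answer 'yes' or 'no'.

BFS from (A=0, B=0):
  1. fill(A) -> (A=3 B=0)
  2. pour(A -> B) -> (A=0 B=3)
  3. fill(A) -> (A=3 B=3)
  4. pour(A -> B) -> (A=0 B=6)
Target reached → yes.

Answer: yes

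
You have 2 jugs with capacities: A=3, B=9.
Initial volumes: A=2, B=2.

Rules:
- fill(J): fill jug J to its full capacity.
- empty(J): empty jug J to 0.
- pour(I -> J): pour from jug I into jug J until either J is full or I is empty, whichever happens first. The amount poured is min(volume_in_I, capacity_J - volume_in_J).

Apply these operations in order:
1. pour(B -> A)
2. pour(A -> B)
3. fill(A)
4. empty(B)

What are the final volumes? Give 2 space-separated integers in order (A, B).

Answer: 3 0

Derivation:
Step 1: pour(B -> A) -> (A=3 B=1)
Step 2: pour(A -> B) -> (A=0 B=4)
Step 3: fill(A) -> (A=3 B=4)
Step 4: empty(B) -> (A=3 B=0)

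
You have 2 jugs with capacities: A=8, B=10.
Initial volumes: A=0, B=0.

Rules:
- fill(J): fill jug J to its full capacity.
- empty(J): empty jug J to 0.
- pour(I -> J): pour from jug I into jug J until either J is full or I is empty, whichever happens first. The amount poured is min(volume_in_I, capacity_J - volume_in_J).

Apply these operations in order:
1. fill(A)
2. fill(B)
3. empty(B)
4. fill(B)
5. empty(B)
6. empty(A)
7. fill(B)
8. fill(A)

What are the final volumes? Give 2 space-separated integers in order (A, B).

Step 1: fill(A) -> (A=8 B=0)
Step 2: fill(B) -> (A=8 B=10)
Step 3: empty(B) -> (A=8 B=0)
Step 4: fill(B) -> (A=8 B=10)
Step 5: empty(B) -> (A=8 B=0)
Step 6: empty(A) -> (A=0 B=0)
Step 7: fill(B) -> (A=0 B=10)
Step 8: fill(A) -> (A=8 B=10)

Answer: 8 10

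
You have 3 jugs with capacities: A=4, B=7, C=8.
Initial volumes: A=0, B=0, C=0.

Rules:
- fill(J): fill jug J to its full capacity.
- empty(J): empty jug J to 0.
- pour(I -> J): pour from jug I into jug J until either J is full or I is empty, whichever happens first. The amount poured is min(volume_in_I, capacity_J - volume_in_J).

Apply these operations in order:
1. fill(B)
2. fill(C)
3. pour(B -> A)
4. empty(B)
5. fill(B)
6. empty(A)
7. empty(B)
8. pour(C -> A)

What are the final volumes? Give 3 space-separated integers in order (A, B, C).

Step 1: fill(B) -> (A=0 B=7 C=0)
Step 2: fill(C) -> (A=0 B=7 C=8)
Step 3: pour(B -> A) -> (A=4 B=3 C=8)
Step 4: empty(B) -> (A=4 B=0 C=8)
Step 5: fill(B) -> (A=4 B=7 C=8)
Step 6: empty(A) -> (A=0 B=7 C=8)
Step 7: empty(B) -> (A=0 B=0 C=8)
Step 8: pour(C -> A) -> (A=4 B=0 C=4)

Answer: 4 0 4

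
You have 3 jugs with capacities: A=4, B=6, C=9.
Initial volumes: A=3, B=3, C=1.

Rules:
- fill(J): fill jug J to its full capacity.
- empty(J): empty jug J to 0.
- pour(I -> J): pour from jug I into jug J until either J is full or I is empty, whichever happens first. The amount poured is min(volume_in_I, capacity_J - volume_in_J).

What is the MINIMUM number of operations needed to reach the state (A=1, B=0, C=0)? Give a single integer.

BFS from (A=3, B=3, C=1). One shortest path:
  1. empty(A) -> (A=0 B=3 C=1)
  2. empty(B) -> (A=0 B=0 C=1)
  3. pour(C -> A) -> (A=1 B=0 C=0)
Reached target in 3 moves.

Answer: 3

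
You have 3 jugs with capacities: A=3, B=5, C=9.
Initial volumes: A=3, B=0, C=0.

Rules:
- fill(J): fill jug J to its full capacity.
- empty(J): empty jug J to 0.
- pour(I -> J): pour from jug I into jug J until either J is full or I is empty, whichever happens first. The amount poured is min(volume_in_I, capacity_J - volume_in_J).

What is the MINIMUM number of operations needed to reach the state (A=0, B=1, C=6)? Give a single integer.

Answer: 6

Derivation:
BFS from (A=3, B=0, C=0). One shortest path:
  1. fill(C) -> (A=3 B=0 C=9)
  2. pour(A -> B) -> (A=0 B=3 C=9)
  3. pour(C -> A) -> (A=3 B=3 C=6)
  4. pour(A -> B) -> (A=1 B=5 C=6)
  5. empty(B) -> (A=1 B=0 C=6)
  6. pour(A -> B) -> (A=0 B=1 C=6)
Reached target in 6 moves.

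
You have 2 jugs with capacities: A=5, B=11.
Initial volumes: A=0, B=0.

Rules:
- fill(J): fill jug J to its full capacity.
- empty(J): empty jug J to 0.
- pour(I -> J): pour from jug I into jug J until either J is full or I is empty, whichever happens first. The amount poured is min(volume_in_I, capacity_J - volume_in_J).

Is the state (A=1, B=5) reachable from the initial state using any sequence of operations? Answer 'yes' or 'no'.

Answer: no

Derivation:
BFS explored all 32 reachable states.
Reachable set includes: (0,0), (0,1), (0,2), (0,3), (0,4), (0,5), (0,6), (0,7), (0,8), (0,9), (0,10), (0,11) ...
Target (A=1, B=5) not in reachable set → no.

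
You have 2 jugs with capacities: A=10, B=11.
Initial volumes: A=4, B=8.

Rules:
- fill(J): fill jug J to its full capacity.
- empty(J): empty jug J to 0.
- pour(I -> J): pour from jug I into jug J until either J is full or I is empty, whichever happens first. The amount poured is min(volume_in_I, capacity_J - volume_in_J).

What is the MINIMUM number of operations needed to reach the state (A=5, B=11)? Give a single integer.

BFS from (A=4, B=8). One shortest path:
  1. fill(B) -> (A=4 B=11)
  2. pour(B -> A) -> (A=10 B=5)
  3. empty(A) -> (A=0 B=5)
  4. pour(B -> A) -> (A=5 B=0)
  5. fill(B) -> (A=5 B=11)
Reached target in 5 moves.

Answer: 5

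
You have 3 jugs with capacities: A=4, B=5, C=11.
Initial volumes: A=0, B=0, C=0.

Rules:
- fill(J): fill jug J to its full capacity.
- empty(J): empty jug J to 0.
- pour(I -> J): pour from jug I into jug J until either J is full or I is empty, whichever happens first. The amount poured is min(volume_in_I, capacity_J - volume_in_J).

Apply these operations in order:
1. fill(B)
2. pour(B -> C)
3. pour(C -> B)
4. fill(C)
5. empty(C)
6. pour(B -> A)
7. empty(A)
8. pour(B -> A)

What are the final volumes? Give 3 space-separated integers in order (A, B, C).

Step 1: fill(B) -> (A=0 B=5 C=0)
Step 2: pour(B -> C) -> (A=0 B=0 C=5)
Step 3: pour(C -> B) -> (A=0 B=5 C=0)
Step 4: fill(C) -> (A=0 B=5 C=11)
Step 5: empty(C) -> (A=0 B=5 C=0)
Step 6: pour(B -> A) -> (A=4 B=1 C=0)
Step 7: empty(A) -> (A=0 B=1 C=0)
Step 8: pour(B -> A) -> (A=1 B=0 C=0)

Answer: 1 0 0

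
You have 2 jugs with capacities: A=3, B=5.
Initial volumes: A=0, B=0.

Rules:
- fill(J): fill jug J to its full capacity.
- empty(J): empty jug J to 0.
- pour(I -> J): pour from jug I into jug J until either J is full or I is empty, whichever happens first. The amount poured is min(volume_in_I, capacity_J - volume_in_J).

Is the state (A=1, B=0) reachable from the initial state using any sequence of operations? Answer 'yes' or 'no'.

BFS from (A=0, B=0):
  1. fill(A) -> (A=3 B=0)
  2. pour(A -> B) -> (A=0 B=3)
  3. fill(A) -> (A=3 B=3)
  4. pour(A -> B) -> (A=1 B=5)
  5. empty(B) -> (A=1 B=0)
Target reached → yes.

Answer: yes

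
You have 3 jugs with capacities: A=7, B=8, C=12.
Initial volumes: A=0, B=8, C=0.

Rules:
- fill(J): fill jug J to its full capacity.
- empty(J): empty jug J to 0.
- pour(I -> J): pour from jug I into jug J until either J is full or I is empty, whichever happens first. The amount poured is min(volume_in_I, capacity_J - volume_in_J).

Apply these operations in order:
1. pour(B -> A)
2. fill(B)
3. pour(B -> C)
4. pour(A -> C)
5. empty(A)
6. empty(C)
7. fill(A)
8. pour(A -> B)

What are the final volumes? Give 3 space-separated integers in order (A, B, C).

Answer: 0 7 0

Derivation:
Step 1: pour(B -> A) -> (A=7 B=1 C=0)
Step 2: fill(B) -> (A=7 B=8 C=0)
Step 3: pour(B -> C) -> (A=7 B=0 C=8)
Step 4: pour(A -> C) -> (A=3 B=0 C=12)
Step 5: empty(A) -> (A=0 B=0 C=12)
Step 6: empty(C) -> (A=0 B=0 C=0)
Step 7: fill(A) -> (A=7 B=0 C=0)
Step 8: pour(A -> B) -> (A=0 B=7 C=0)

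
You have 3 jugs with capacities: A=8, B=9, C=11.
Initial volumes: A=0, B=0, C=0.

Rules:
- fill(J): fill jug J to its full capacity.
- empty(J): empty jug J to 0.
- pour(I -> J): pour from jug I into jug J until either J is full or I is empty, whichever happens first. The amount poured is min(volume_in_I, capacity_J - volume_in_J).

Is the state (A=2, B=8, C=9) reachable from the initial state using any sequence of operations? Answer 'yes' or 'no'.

BFS explored all 520 reachable states.
Reachable set includes: (0,0,0), (0,0,1), (0,0,2), (0,0,3), (0,0,4), (0,0,5), (0,0,6), (0,0,7), (0,0,8), (0,0,9), (0,0,10), (0,0,11) ...
Target (A=2, B=8, C=9) not in reachable set → no.

Answer: no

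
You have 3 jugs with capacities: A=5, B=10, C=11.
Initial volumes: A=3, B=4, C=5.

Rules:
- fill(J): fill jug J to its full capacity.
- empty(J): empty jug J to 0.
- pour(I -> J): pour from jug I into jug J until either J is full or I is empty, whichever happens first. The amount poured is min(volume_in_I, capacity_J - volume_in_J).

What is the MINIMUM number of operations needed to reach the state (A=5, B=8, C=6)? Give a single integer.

Answer: 5

Derivation:
BFS from (A=3, B=4, C=5). One shortest path:
  1. empty(A) -> (A=0 B=4 C=5)
  2. pour(B -> C) -> (A=0 B=0 C=9)
  3. fill(B) -> (A=0 B=10 C=9)
  4. pour(B -> C) -> (A=0 B=8 C=11)
  5. pour(C -> A) -> (A=5 B=8 C=6)
Reached target in 5 moves.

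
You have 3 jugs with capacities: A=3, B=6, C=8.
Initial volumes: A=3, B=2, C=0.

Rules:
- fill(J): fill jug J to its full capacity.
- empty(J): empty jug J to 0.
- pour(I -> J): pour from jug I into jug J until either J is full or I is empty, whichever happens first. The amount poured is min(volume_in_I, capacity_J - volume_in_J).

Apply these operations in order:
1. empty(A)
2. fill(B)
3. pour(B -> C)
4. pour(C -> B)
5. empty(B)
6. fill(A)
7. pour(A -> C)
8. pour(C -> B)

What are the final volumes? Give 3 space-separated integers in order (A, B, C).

Step 1: empty(A) -> (A=0 B=2 C=0)
Step 2: fill(B) -> (A=0 B=6 C=0)
Step 3: pour(B -> C) -> (A=0 B=0 C=6)
Step 4: pour(C -> B) -> (A=0 B=6 C=0)
Step 5: empty(B) -> (A=0 B=0 C=0)
Step 6: fill(A) -> (A=3 B=0 C=0)
Step 7: pour(A -> C) -> (A=0 B=0 C=3)
Step 8: pour(C -> B) -> (A=0 B=3 C=0)

Answer: 0 3 0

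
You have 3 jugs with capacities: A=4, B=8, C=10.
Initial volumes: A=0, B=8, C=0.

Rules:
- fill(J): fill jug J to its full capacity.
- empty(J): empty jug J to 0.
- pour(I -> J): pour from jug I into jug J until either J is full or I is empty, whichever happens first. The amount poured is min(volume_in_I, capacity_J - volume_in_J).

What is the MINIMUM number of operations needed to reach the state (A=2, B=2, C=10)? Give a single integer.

Answer: 7

Derivation:
BFS from (A=0, B=8, C=0). One shortest path:
  1. fill(A) -> (A=4 B=8 C=0)
  2. pour(B -> C) -> (A=4 B=0 C=8)
  3. pour(A -> C) -> (A=2 B=0 C=10)
  4. pour(C -> B) -> (A=2 B=8 C=2)
  5. empty(B) -> (A=2 B=0 C=2)
  6. pour(C -> B) -> (A=2 B=2 C=0)
  7. fill(C) -> (A=2 B=2 C=10)
Reached target in 7 moves.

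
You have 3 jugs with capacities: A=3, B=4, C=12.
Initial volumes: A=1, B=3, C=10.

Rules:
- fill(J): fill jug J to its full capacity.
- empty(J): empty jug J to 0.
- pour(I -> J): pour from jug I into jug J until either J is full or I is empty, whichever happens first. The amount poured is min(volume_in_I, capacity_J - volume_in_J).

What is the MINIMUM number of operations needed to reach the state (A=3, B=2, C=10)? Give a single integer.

BFS from (A=1, B=3, C=10). One shortest path:
  1. fill(B) -> (A=1 B=4 C=10)
  2. pour(B -> A) -> (A=3 B=2 C=10)
Reached target in 2 moves.

Answer: 2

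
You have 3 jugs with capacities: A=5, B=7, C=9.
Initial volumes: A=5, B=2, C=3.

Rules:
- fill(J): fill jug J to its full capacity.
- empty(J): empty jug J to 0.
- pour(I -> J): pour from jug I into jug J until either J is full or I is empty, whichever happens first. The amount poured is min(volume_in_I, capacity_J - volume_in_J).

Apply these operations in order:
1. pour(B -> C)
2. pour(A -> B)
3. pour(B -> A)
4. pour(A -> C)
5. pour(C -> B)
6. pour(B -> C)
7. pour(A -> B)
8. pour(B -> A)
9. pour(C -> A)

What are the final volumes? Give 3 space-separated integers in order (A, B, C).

Answer: 5 0 5

Derivation:
Step 1: pour(B -> C) -> (A=5 B=0 C=5)
Step 2: pour(A -> B) -> (A=0 B=5 C=5)
Step 3: pour(B -> A) -> (A=5 B=0 C=5)
Step 4: pour(A -> C) -> (A=1 B=0 C=9)
Step 5: pour(C -> B) -> (A=1 B=7 C=2)
Step 6: pour(B -> C) -> (A=1 B=0 C=9)
Step 7: pour(A -> B) -> (A=0 B=1 C=9)
Step 8: pour(B -> A) -> (A=1 B=0 C=9)
Step 9: pour(C -> A) -> (A=5 B=0 C=5)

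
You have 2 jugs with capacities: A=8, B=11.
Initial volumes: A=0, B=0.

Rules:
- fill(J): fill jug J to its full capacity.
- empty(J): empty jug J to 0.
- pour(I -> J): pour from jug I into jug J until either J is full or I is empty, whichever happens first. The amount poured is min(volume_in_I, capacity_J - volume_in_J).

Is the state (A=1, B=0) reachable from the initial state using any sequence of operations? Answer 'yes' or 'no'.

BFS from (A=0, B=0):
  1. fill(B) -> (A=0 B=11)
  2. pour(B -> A) -> (A=8 B=3)
  3. empty(A) -> (A=0 B=3)
  4. pour(B -> A) -> (A=3 B=0)
  5. fill(B) -> (A=3 B=11)
  6. pour(B -> A) -> (A=8 B=6)
  7. empty(A) -> (A=0 B=6)
  8. pour(B -> A) -> (A=6 B=0)
  9. fill(B) -> (A=6 B=11)
  10. pour(B -> A) -> (A=8 B=9)
  11. empty(A) -> (A=0 B=9)
  12. pour(B -> A) -> (A=8 B=1)
  13. empty(A) -> (A=0 B=1)
  14. pour(B -> A) -> (A=1 B=0)
Target reached → yes.

Answer: yes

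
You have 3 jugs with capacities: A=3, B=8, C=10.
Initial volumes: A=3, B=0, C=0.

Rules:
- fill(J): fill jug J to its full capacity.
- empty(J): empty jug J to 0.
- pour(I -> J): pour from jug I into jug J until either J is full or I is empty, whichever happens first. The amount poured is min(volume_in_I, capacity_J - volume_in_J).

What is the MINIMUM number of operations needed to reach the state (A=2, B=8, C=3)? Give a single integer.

BFS from (A=3, B=0, C=0). One shortest path:
  1. empty(A) -> (A=0 B=0 C=0)
  2. fill(C) -> (A=0 B=0 C=10)
  3. pour(C -> A) -> (A=3 B=0 C=7)
  4. pour(C -> B) -> (A=3 B=7 C=0)
  5. pour(A -> C) -> (A=0 B=7 C=3)
  6. fill(A) -> (A=3 B=7 C=3)
  7. pour(A -> B) -> (A=2 B=8 C=3)
Reached target in 7 moves.

Answer: 7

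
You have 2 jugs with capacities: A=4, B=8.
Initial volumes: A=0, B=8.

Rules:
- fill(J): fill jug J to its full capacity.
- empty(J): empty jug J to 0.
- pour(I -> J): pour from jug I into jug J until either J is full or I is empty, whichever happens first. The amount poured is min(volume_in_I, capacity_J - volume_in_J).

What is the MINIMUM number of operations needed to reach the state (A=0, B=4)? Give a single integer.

Answer: 2

Derivation:
BFS from (A=0, B=8). One shortest path:
  1. pour(B -> A) -> (A=4 B=4)
  2. empty(A) -> (A=0 B=4)
Reached target in 2 moves.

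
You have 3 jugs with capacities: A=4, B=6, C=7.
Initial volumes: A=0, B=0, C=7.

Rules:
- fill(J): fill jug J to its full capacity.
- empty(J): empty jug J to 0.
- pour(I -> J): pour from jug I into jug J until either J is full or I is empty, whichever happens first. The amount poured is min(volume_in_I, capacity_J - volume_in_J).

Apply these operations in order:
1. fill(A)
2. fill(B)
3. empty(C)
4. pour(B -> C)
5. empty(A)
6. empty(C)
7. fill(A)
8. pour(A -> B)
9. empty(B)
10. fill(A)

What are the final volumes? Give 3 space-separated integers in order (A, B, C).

Answer: 4 0 0

Derivation:
Step 1: fill(A) -> (A=4 B=0 C=7)
Step 2: fill(B) -> (A=4 B=6 C=7)
Step 3: empty(C) -> (A=4 B=6 C=0)
Step 4: pour(B -> C) -> (A=4 B=0 C=6)
Step 5: empty(A) -> (A=0 B=0 C=6)
Step 6: empty(C) -> (A=0 B=0 C=0)
Step 7: fill(A) -> (A=4 B=0 C=0)
Step 8: pour(A -> B) -> (A=0 B=4 C=0)
Step 9: empty(B) -> (A=0 B=0 C=0)
Step 10: fill(A) -> (A=4 B=0 C=0)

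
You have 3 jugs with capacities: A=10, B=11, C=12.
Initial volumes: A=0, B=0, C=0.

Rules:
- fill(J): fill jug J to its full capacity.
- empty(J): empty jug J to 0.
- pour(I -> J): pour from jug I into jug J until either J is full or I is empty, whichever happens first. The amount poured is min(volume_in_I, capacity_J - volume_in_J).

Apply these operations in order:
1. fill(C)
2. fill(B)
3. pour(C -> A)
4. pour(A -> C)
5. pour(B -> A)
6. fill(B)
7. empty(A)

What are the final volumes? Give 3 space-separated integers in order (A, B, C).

Answer: 0 11 12

Derivation:
Step 1: fill(C) -> (A=0 B=0 C=12)
Step 2: fill(B) -> (A=0 B=11 C=12)
Step 3: pour(C -> A) -> (A=10 B=11 C=2)
Step 4: pour(A -> C) -> (A=0 B=11 C=12)
Step 5: pour(B -> A) -> (A=10 B=1 C=12)
Step 6: fill(B) -> (A=10 B=11 C=12)
Step 7: empty(A) -> (A=0 B=11 C=12)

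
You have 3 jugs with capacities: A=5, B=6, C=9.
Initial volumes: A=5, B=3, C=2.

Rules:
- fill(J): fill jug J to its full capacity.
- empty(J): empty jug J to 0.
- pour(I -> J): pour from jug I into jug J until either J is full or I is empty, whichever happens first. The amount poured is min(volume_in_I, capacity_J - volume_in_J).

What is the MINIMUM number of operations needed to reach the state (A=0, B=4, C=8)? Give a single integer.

Answer: 6

Derivation:
BFS from (A=5, B=3, C=2). One shortest path:
  1. empty(A) -> (A=0 B=3 C=2)
  2. fill(C) -> (A=0 B=3 C=9)
  3. pour(B -> A) -> (A=3 B=0 C=9)
  4. pour(C -> B) -> (A=3 B=6 C=3)
  5. pour(B -> A) -> (A=5 B=4 C=3)
  6. pour(A -> C) -> (A=0 B=4 C=8)
Reached target in 6 moves.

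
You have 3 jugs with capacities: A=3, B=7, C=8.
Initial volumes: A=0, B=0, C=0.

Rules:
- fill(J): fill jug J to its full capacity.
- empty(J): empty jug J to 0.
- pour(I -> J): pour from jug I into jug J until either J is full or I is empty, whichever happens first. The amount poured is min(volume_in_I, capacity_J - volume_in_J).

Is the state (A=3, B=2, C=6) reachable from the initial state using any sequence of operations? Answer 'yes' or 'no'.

BFS from (A=0, B=0, C=0):
  1. fill(C) -> (A=0 B=0 C=8)
  2. pour(C -> A) -> (A=3 B=0 C=5)
  3. pour(C -> B) -> (A=3 B=5 C=0)
  4. pour(A -> C) -> (A=0 B=5 C=3)
  5. fill(A) -> (A=3 B=5 C=3)
  6. pour(A -> C) -> (A=0 B=5 C=6)
  7. pour(B -> A) -> (A=3 B=2 C=6)
Target reached → yes.

Answer: yes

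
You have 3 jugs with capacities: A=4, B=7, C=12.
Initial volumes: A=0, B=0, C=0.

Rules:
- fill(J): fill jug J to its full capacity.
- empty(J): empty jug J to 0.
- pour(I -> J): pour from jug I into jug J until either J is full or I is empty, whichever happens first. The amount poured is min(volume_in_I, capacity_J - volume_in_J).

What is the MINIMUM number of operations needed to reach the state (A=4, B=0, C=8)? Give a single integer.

Answer: 2

Derivation:
BFS from (A=0, B=0, C=0). One shortest path:
  1. fill(C) -> (A=0 B=0 C=12)
  2. pour(C -> A) -> (A=4 B=0 C=8)
Reached target in 2 moves.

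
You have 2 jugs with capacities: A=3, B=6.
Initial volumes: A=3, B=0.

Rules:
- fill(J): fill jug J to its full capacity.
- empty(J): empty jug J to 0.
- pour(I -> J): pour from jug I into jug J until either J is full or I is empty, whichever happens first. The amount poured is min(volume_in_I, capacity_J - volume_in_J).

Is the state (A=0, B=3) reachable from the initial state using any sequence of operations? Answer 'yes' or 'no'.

BFS from (A=3, B=0):
  1. pour(A -> B) -> (A=0 B=3)
Target reached → yes.

Answer: yes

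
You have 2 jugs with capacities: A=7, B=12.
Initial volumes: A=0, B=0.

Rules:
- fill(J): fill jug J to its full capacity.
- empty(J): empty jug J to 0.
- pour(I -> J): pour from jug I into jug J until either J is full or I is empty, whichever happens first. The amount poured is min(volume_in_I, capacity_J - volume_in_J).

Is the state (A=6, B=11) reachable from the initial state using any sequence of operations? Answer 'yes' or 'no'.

BFS explored all 38 reachable states.
Reachable set includes: (0,0), (0,1), (0,2), (0,3), (0,4), (0,5), (0,6), (0,7), (0,8), (0,9), (0,10), (0,11) ...
Target (A=6, B=11) not in reachable set → no.

Answer: no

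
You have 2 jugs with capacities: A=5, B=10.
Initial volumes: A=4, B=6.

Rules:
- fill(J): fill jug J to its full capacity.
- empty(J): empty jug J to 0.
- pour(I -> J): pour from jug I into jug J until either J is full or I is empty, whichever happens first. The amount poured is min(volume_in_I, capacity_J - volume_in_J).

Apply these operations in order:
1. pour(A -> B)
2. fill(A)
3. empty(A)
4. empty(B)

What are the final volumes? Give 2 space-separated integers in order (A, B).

Answer: 0 0

Derivation:
Step 1: pour(A -> B) -> (A=0 B=10)
Step 2: fill(A) -> (A=5 B=10)
Step 3: empty(A) -> (A=0 B=10)
Step 4: empty(B) -> (A=0 B=0)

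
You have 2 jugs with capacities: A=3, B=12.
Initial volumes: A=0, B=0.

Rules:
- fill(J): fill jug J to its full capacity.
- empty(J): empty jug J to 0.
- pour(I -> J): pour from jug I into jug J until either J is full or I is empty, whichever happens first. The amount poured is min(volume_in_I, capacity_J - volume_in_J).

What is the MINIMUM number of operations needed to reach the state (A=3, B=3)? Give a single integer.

BFS from (A=0, B=0). One shortest path:
  1. fill(A) -> (A=3 B=0)
  2. pour(A -> B) -> (A=0 B=3)
  3. fill(A) -> (A=3 B=3)
Reached target in 3 moves.

Answer: 3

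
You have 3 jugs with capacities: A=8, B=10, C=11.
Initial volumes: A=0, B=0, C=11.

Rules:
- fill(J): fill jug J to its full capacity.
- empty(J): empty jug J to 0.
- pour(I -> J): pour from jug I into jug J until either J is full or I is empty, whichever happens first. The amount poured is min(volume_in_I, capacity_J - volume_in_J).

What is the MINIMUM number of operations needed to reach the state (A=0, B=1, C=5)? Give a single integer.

Answer: 8

Derivation:
BFS from (A=0, B=0, C=11). One shortest path:
  1. pour(C -> B) -> (A=0 B=10 C=1)
  2. pour(B -> A) -> (A=8 B=2 C=1)
  3. empty(A) -> (A=0 B=2 C=1)
  4. pour(B -> A) -> (A=2 B=0 C=1)
  5. pour(C -> B) -> (A=2 B=1 C=0)
  6. fill(C) -> (A=2 B=1 C=11)
  7. pour(C -> A) -> (A=8 B=1 C=5)
  8. empty(A) -> (A=0 B=1 C=5)
Reached target in 8 moves.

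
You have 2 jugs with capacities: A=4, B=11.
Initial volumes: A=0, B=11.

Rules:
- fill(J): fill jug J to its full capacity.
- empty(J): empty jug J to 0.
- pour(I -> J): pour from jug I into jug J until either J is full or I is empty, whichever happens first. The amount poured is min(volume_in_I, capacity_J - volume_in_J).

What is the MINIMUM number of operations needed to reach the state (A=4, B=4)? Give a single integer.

Answer: 4

Derivation:
BFS from (A=0, B=11). One shortest path:
  1. fill(A) -> (A=4 B=11)
  2. empty(B) -> (A=4 B=0)
  3. pour(A -> B) -> (A=0 B=4)
  4. fill(A) -> (A=4 B=4)
Reached target in 4 moves.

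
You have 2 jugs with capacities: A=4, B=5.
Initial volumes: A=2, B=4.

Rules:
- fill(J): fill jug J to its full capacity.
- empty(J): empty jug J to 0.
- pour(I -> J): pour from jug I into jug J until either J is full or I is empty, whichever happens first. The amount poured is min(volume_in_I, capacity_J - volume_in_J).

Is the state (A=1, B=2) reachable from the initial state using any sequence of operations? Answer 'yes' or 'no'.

Answer: no

Derivation:
BFS explored all 19 reachable states.
Reachable set includes: (0,0), (0,1), (0,2), (0,3), (0,4), (0,5), (1,0), (1,5), (2,0), (2,4), (2,5), (3,0) ...
Target (A=1, B=2) not in reachable set → no.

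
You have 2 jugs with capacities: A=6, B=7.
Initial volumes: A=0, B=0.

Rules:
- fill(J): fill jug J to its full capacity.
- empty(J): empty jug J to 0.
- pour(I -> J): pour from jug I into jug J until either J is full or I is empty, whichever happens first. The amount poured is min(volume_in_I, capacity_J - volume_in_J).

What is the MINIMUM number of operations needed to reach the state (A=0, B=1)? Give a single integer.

Answer: 3

Derivation:
BFS from (A=0, B=0). One shortest path:
  1. fill(B) -> (A=0 B=7)
  2. pour(B -> A) -> (A=6 B=1)
  3. empty(A) -> (A=0 B=1)
Reached target in 3 moves.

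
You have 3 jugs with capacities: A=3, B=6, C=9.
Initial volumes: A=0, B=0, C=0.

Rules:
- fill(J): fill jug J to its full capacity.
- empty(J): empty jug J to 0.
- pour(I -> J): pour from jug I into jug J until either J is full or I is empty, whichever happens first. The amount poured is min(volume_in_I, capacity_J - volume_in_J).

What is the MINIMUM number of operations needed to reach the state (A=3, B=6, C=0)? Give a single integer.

BFS from (A=0, B=0, C=0). One shortest path:
  1. fill(A) -> (A=3 B=0 C=0)
  2. fill(B) -> (A=3 B=6 C=0)
Reached target in 2 moves.

Answer: 2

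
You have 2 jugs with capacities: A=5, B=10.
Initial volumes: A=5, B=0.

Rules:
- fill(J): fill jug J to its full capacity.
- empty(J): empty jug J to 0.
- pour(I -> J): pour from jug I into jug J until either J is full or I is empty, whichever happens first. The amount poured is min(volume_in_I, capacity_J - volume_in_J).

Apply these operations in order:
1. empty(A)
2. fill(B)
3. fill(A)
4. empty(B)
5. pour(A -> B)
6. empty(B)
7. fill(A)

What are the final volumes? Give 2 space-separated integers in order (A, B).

Answer: 5 0

Derivation:
Step 1: empty(A) -> (A=0 B=0)
Step 2: fill(B) -> (A=0 B=10)
Step 3: fill(A) -> (A=5 B=10)
Step 4: empty(B) -> (A=5 B=0)
Step 5: pour(A -> B) -> (A=0 B=5)
Step 6: empty(B) -> (A=0 B=0)
Step 7: fill(A) -> (A=5 B=0)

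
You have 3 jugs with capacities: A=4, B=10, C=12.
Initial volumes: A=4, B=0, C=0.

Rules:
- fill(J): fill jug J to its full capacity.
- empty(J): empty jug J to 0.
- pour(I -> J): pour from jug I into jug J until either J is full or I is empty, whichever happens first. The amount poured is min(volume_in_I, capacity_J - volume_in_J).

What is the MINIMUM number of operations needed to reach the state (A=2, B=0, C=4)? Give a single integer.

Answer: 6

Derivation:
BFS from (A=4, B=0, C=0). One shortest path:
  1. fill(C) -> (A=4 B=0 C=12)
  2. pour(C -> B) -> (A=4 B=10 C=2)
  3. empty(B) -> (A=4 B=0 C=2)
  4. pour(A -> B) -> (A=0 B=4 C=2)
  5. pour(C -> A) -> (A=2 B=4 C=0)
  6. pour(B -> C) -> (A=2 B=0 C=4)
Reached target in 6 moves.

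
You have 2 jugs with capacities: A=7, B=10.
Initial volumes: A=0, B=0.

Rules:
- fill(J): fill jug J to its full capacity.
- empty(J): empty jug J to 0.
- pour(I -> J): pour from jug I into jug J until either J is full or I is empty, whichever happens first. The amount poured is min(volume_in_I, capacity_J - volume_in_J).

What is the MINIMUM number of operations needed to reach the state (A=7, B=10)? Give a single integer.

Answer: 2

Derivation:
BFS from (A=0, B=0). One shortest path:
  1. fill(A) -> (A=7 B=0)
  2. fill(B) -> (A=7 B=10)
Reached target in 2 moves.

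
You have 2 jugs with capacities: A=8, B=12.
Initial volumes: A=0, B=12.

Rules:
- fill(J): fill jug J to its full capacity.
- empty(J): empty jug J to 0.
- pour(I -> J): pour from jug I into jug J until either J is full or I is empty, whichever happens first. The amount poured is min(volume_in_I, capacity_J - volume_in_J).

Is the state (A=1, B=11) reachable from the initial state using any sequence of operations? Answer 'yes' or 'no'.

BFS explored all 10 reachable states.
Reachable set includes: (0,0), (0,4), (0,8), (0,12), (4,0), (4,12), (8,0), (8,4), (8,8), (8,12)
Target (A=1, B=11) not in reachable set → no.

Answer: no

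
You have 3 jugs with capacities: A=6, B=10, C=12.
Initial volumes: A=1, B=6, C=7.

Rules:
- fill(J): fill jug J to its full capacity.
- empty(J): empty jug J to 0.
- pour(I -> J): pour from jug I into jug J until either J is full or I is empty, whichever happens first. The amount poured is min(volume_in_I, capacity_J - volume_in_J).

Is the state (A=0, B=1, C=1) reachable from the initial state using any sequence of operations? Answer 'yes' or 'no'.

BFS from (A=1, B=6, C=7):
  1. pour(B -> C) -> (A=1 B=1 C=12)
  2. empty(C) -> (A=1 B=1 C=0)
  3. pour(A -> C) -> (A=0 B=1 C=1)
Target reached → yes.

Answer: yes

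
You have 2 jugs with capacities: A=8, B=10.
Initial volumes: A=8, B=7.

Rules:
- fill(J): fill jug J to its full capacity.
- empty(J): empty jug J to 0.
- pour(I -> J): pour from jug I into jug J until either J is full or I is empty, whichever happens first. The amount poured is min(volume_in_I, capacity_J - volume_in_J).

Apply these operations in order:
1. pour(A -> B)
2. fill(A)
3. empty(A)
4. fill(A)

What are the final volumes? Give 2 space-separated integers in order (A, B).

Answer: 8 10

Derivation:
Step 1: pour(A -> B) -> (A=5 B=10)
Step 2: fill(A) -> (A=8 B=10)
Step 3: empty(A) -> (A=0 B=10)
Step 4: fill(A) -> (A=8 B=10)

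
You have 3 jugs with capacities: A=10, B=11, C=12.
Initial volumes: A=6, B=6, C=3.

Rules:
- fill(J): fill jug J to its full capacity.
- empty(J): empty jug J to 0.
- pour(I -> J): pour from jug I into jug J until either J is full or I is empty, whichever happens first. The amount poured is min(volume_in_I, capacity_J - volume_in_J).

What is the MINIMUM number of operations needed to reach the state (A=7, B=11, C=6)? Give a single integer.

Answer: 6

Derivation:
BFS from (A=6, B=6, C=3). One shortest path:
  1. pour(A -> C) -> (A=0 B=6 C=9)
  2. fill(A) -> (A=10 B=6 C=9)
  3. pour(A -> C) -> (A=7 B=6 C=12)
  4. empty(C) -> (A=7 B=6 C=0)
  5. pour(B -> C) -> (A=7 B=0 C=6)
  6. fill(B) -> (A=7 B=11 C=6)
Reached target in 6 moves.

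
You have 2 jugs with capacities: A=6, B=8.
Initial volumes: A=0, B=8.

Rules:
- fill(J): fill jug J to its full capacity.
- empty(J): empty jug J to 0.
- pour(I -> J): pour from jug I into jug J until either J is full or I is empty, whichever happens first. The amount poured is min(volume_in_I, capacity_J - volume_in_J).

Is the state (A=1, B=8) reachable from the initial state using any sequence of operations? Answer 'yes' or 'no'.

BFS explored all 14 reachable states.
Reachable set includes: (0,0), (0,2), (0,4), (0,6), (0,8), (2,0), (2,8), (4,0), (4,8), (6,0), (6,2), (6,4) ...
Target (A=1, B=8) not in reachable set → no.

Answer: no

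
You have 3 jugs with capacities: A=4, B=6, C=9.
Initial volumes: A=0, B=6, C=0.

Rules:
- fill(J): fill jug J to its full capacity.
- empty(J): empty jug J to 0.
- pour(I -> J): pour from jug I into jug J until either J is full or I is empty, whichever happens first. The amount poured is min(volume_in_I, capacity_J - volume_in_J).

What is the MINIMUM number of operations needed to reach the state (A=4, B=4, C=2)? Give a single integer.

BFS from (A=0, B=6, C=0). One shortest path:
  1. fill(A) -> (A=4 B=6 C=0)
  2. pour(B -> C) -> (A=4 B=0 C=6)
  3. pour(A -> B) -> (A=0 B=4 C=6)
  4. pour(C -> A) -> (A=4 B=4 C=2)
Reached target in 4 moves.

Answer: 4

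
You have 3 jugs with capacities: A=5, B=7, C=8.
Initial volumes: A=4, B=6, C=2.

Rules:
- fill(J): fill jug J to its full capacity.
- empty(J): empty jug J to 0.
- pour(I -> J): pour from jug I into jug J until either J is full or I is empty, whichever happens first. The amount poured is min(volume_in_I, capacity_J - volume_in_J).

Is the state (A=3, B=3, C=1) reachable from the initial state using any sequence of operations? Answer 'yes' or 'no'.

BFS explored all 265 reachable states.
Reachable set includes: (0,0,0), (0,0,1), (0,0,2), (0,0,3), (0,0,4), (0,0,5), (0,0,6), (0,0,7), (0,0,8), (0,1,0), (0,1,1), (0,1,2) ...
Target (A=3, B=3, C=1) not in reachable set → no.

Answer: no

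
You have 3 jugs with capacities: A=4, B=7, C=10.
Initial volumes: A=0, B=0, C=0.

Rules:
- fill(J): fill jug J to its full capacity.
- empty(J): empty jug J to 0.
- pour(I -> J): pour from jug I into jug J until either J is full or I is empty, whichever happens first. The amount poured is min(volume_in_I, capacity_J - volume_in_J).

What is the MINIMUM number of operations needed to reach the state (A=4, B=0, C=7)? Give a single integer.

Answer: 3

Derivation:
BFS from (A=0, B=0, C=0). One shortest path:
  1. fill(A) -> (A=4 B=0 C=0)
  2. fill(B) -> (A=4 B=7 C=0)
  3. pour(B -> C) -> (A=4 B=0 C=7)
Reached target in 3 moves.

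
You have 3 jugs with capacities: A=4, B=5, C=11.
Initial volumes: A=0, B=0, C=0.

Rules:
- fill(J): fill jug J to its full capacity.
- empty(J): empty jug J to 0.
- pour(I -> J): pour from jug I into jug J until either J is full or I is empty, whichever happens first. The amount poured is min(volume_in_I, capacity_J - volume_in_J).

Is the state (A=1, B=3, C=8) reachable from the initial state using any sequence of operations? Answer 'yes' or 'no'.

Answer: no

Derivation:
BFS explored all 240 reachable states.
Reachable set includes: (0,0,0), (0,0,1), (0,0,2), (0,0,3), (0,0,4), (0,0,5), (0,0,6), (0,0,7), (0,0,8), (0,0,9), (0,0,10), (0,0,11) ...
Target (A=1, B=3, C=8) not in reachable set → no.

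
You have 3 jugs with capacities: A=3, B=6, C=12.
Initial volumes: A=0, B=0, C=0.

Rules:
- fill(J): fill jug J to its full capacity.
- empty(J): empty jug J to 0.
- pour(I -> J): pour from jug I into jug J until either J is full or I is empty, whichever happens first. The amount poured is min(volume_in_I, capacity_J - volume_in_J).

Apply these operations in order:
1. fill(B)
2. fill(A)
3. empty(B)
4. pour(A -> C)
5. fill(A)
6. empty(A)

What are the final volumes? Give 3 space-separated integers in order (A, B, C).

Answer: 0 0 3

Derivation:
Step 1: fill(B) -> (A=0 B=6 C=0)
Step 2: fill(A) -> (A=3 B=6 C=0)
Step 3: empty(B) -> (A=3 B=0 C=0)
Step 4: pour(A -> C) -> (A=0 B=0 C=3)
Step 5: fill(A) -> (A=3 B=0 C=3)
Step 6: empty(A) -> (A=0 B=0 C=3)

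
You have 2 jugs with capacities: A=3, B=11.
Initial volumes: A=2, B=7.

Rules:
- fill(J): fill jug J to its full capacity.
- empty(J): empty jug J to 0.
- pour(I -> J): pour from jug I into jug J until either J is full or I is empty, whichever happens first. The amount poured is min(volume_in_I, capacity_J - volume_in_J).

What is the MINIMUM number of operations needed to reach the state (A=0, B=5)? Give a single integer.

Answer: 4

Derivation:
BFS from (A=2, B=7). One shortest path:
  1. empty(B) -> (A=2 B=0)
  2. pour(A -> B) -> (A=0 B=2)
  3. fill(A) -> (A=3 B=2)
  4. pour(A -> B) -> (A=0 B=5)
Reached target in 4 moves.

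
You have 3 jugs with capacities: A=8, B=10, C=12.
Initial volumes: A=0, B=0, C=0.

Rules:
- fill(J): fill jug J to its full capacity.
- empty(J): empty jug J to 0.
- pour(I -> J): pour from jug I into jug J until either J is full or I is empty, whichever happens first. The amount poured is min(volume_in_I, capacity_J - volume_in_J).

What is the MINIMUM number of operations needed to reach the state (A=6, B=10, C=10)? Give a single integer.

Answer: 6

Derivation:
BFS from (A=0, B=0, C=0). One shortest path:
  1. fill(A) -> (A=8 B=0 C=0)
  2. fill(B) -> (A=8 B=10 C=0)
  3. pour(B -> C) -> (A=8 B=0 C=10)
  4. pour(A -> B) -> (A=0 B=8 C=10)
  5. fill(A) -> (A=8 B=8 C=10)
  6. pour(A -> B) -> (A=6 B=10 C=10)
Reached target in 6 moves.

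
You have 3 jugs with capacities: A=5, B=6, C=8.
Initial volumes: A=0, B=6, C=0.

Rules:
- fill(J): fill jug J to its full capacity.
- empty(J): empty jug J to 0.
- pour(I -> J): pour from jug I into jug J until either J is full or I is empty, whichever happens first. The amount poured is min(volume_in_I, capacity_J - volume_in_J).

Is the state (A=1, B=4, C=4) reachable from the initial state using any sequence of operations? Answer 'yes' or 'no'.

BFS explored all 238 reachable states.
Reachable set includes: (0,0,0), (0,0,1), (0,0,2), (0,0,3), (0,0,4), (0,0,5), (0,0,6), (0,0,7), (0,0,8), (0,1,0), (0,1,1), (0,1,2) ...
Target (A=1, B=4, C=4) not in reachable set → no.

Answer: no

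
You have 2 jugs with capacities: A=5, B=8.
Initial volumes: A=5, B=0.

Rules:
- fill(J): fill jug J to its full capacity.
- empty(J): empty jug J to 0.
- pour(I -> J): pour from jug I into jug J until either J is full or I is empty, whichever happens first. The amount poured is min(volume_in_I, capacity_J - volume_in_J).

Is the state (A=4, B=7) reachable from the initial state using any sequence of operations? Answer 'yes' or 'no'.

Answer: no

Derivation:
BFS explored all 26 reachable states.
Reachable set includes: (0,0), (0,1), (0,2), (0,3), (0,4), (0,5), (0,6), (0,7), (0,8), (1,0), (1,8), (2,0) ...
Target (A=4, B=7) not in reachable set → no.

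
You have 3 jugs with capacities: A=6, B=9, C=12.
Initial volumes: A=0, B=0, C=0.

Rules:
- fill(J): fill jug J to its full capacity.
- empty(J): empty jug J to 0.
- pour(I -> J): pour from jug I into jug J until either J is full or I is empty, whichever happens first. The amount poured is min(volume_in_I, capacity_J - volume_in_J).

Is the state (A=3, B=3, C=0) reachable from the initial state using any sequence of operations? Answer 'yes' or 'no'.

BFS from (A=0, B=0, C=0):
  1. fill(C) -> (A=0 B=0 C=12)
  2. pour(C -> B) -> (A=0 B=9 C=3)
  3. pour(B -> A) -> (A=6 B=3 C=3)
  4. empty(A) -> (A=0 B=3 C=3)
  5. pour(C -> A) -> (A=3 B=3 C=0)
Target reached → yes.

Answer: yes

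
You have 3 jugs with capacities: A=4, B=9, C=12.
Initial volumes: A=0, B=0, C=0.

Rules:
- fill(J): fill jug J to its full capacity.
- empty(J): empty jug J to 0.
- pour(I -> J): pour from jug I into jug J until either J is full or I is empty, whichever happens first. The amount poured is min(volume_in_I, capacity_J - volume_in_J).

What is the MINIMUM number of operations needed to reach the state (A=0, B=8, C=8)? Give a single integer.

Answer: 5

Derivation:
BFS from (A=0, B=0, C=0). One shortest path:
  1. fill(A) -> (A=4 B=0 C=0)
  2. fill(C) -> (A=4 B=0 C=12)
  3. pour(A -> B) -> (A=0 B=4 C=12)
  4. pour(C -> A) -> (A=4 B=4 C=8)
  5. pour(A -> B) -> (A=0 B=8 C=8)
Reached target in 5 moves.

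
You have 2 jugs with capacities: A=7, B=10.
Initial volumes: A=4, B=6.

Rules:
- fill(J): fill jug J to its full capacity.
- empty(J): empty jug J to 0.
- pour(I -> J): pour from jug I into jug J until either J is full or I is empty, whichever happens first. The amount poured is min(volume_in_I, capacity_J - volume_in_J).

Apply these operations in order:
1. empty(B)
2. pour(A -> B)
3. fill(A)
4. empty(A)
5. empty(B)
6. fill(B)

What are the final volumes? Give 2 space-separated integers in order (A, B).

Step 1: empty(B) -> (A=4 B=0)
Step 2: pour(A -> B) -> (A=0 B=4)
Step 3: fill(A) -> (A=7 B=4)
Step 4: empty(A) -> (A=0 B=4)
Step 5: empty(B) -> (A=0 B=0)
Step 6: fill(B) -> (A=0 B=10)

Answer: 0 10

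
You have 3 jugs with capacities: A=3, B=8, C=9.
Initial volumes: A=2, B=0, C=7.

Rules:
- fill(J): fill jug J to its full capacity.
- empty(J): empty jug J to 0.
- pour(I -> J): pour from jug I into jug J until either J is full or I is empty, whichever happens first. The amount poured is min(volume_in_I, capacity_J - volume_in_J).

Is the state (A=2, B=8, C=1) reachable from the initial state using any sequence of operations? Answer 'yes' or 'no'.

BFS from (A=2, B=0, C=7):
  1. fill(C) -> (A=2 B=0 C=9)
  2. pour(C -> B) -> (A=2 B=8 C=1)
Target reached → yes.

Answer: yes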